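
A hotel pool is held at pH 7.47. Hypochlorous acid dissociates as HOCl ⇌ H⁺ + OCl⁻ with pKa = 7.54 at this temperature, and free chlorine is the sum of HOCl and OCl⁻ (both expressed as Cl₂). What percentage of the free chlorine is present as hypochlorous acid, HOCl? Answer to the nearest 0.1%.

54.0%

[OCl⁻]/[HOCl] = 10^(pH − pKa) = 10^(7.47 − 7.54) = 10^-0.07 = 0.8511.
Fraction as HOCl = 1 / (1 + 0.8511) = 0.5402.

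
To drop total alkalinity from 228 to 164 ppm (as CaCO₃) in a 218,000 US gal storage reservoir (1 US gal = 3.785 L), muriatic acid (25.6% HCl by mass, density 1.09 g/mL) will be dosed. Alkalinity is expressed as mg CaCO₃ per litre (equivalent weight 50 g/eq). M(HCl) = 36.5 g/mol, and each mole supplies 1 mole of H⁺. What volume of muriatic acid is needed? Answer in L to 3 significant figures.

Volume: 218,000 US gal × 3.785 L/gal = 825,130 L.
Alkalinity to neutralize: (228 − 164) = 64 mg/L as CaCO₃ × 825,130 L = 52,810 g as CaCO₃.
Equivalents of H⁺ required: 52,810 ÷ 50 g/eq = 1056 eq = 1056 mol HCl.
Mass of HCl: 1056 × 36.5 = 38,550 g.
Mass of 25.6% solution: 38,550 / 0.256 = 150,600 g.
Volume: 150,600 g ÷ 1.09 g/mL = 138,200 mL.

138 L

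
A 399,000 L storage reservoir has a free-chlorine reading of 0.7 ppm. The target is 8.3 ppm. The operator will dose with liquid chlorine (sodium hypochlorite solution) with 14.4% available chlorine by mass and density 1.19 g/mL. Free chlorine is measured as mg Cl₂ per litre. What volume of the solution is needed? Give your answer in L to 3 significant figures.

17.7 L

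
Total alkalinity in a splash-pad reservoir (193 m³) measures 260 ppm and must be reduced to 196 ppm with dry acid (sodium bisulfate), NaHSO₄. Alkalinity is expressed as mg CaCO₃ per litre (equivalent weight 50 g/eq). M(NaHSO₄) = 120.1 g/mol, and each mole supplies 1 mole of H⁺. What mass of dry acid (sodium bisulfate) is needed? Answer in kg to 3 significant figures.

29.7 kg

Volume: 193 m³ = 193,000 L.
Alkalinity to neutralize: (260 − 196) = 64 mg/L as CaCO₃ × 193,000 L = 12,350 g as CaCO₃.
Equivalents of H⁺ required: 12,350 ÷ 50 g/eq = 247 eq = 247 mol NaHSO₄.
Mass of NaHSO₄: 247 × 120.1 = 29,670 g.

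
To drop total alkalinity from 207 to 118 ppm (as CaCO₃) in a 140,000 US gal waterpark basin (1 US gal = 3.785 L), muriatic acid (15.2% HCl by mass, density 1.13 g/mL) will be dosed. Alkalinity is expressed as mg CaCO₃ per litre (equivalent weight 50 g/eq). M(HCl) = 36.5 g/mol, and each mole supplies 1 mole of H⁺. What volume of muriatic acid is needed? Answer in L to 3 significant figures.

200 L

Volume: 140,000 US gal × 3.785 L/gal = 529,900 L.
Alkalinity to neutralize: (207 − 118) = 89 mg/L as CaCO₃ × 529,900 L = 47,160 g as CaCO₃.
Equivalents of H⁺ required: 47,160 ÷ 50 g/eq = 943.2 eq = 943.2 mol HCl.
Mass of HCl: 943.2 × 36.5 = 34,430 g.
Mass of 15.2% solution: 34,430 / 0.152 = 226,500 g.
Volume: 226,500 g ÷ 1.13 g/mL = 200,400 mL.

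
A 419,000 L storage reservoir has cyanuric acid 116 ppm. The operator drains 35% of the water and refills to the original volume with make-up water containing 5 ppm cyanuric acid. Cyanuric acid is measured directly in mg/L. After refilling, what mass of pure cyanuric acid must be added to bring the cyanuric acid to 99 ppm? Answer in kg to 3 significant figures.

9.16 kg

After draining 35% and refilling: 116 × 0.65 + 5 × 0.35 = 77.15 ppm.
Deficit to target: 99 − 77.15 = 21.85 mg/L.
Mass: 21.85 mg/L × 419,000 L = 9155 g cyanuric acid.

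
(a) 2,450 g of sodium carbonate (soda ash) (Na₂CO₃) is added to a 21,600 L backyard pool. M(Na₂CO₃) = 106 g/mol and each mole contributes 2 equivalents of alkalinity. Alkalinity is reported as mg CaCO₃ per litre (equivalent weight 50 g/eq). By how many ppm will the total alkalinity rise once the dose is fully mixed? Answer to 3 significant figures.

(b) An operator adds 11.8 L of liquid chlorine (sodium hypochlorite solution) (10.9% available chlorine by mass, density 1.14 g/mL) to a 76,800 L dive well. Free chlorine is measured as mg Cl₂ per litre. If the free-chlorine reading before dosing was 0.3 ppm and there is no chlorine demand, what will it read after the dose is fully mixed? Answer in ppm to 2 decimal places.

(a) 107 ppm; (b) 19.39 ppm

(a) Moles of Na₂CO₃: 2,450 g ÷ 106 g/mol = 23.11 mol → 46.23 eq of alkalinity.
(a) As CaCO₃: 46.23 eq × 50 g/eq = 2311 g.
(a) Rise: 2311 g / 21,600 L × 1000 = 107 mg/L.

(b) Mass of solution: 11.8 L × 1000 mL/L × 1.14 g/mL = 13,450 g.
(b) Available chlorine delivered: 13,450 g × 0.109 = 1466 g as Cl₂.
(b) Concentration rise: 1466 g / 76,800 L = 19.09 mg/L = 19.09 ppm.
(b) Final FC: 0.3 + 19.09 = 19.39 ppm.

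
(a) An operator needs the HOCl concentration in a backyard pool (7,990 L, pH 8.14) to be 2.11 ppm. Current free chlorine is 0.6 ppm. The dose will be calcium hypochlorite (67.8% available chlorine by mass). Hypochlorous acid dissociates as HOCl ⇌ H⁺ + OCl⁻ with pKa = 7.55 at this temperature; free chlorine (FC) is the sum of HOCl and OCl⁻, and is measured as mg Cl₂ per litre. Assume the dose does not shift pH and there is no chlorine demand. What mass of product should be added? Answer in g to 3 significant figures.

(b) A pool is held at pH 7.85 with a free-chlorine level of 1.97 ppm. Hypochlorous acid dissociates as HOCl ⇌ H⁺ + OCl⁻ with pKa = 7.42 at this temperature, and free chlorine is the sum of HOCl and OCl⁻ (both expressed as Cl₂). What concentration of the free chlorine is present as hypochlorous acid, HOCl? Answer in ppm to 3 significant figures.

(a) 115 g; (b) 0.534 ppm

(a) [OCl⁻]/[HOCl] = 10^(pH − pKa) = 10^(8.14 − 7.55) = 3.89; fraction as HOCl = 1/(1 + 3.89) = 0.2045.
(a) Free chlorine required for 2.11 ppm HOCl: 2.11 / 0.2045 = 10.32 ppm.
(a) FC to add: 10.32 − 0.6 = 9.719 mg/L as Cl₂.
(a) Cl₂ equivalent: 9.719 mg/L × 7,990 L = 77.65 g.
(a) Product at 67.8% available Cl: 77.65 / 0.678 = 114.5 g.

(b) [OCl⁻]/[HOCl] = 10^(pH − pKa) = 10^(7.85 − 7.42) = 10^0.43 = 2.692.
(b) Fraction as HOCl = 1 / (1 + 2.692) = 0.2709.
(b) HOCl = 0.2709 × 1.97 ppm = 0.5337 ppm.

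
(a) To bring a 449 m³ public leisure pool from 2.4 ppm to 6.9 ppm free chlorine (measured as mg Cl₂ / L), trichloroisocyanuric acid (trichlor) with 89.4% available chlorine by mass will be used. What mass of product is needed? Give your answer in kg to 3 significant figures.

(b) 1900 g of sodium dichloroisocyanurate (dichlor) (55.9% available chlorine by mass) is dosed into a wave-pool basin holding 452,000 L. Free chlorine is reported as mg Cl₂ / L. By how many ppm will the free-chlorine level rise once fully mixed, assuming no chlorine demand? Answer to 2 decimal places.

(a) 2.26 kg; (b) 2.35 ppm

(a) Volume: 449 m³ = 449,000 L.
(a) Chlorine deficit: 6.9 − 2.4 = 4.5 ppm = 4.5 mg/L as Cl₂.
(a) Cl₂ equivalent needed: 4.5 mg/L × 449,000 L = 2,020,000 mg = 2020 g.
(a) Product at 89.4% available chlorine: 2020 / 0.894 = 2260 g.

(b) Available chlorine delivered: 1900 g × 0.559 = 1062 g as Cl₂.
(b) Concentration rise: 1062 g / 452,000 L = 2.35 mg/L = 2.35 ppm.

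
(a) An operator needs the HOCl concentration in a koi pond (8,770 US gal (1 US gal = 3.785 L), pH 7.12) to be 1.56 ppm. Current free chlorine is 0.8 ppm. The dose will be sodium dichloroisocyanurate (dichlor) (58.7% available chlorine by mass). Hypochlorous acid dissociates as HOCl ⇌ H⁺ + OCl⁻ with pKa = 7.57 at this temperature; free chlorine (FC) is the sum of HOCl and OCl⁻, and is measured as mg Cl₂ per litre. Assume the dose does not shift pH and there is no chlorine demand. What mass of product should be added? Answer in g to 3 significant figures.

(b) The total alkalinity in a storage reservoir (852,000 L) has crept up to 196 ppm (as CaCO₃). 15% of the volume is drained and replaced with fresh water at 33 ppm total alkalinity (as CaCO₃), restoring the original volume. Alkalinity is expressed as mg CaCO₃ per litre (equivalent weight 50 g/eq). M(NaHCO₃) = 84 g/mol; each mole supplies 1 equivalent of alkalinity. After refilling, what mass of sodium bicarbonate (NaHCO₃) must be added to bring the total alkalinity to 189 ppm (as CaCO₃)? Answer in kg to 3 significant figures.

(a) 74.3 g; (b) 25.0 kg

(a) Volume: 8,770 US gal × 3.785 L/gal = 33,194 L.
(a) [OCl⁻]/[HOCl] = 10^(pH − pKa) = 10^(7.12 − 7.57) = 0.3548; fraction as HOCl = 1/(1 + 0.3548) = 0.7381.
(a) Free chlorine required for 1.56 ppm HOCl: 1.56 / 0.7381 = 2.114 ppm.
(a) FC to add: 2.114 − 0.8 = 1.314 mg/L as Cl₂.
(a) Cl₂ equivalent: 1.314 mg/L × 33,194 L = 43.6 g.
(a) Product at 58.7% available Cl: 43.6 / 0.587 = 74.28 g.

(b) After draining 15% and refilling: 196 × 0.85 + 33 × 0.15 = 171.55 ppm.
(b) Deficit to target: 189 − 171.55 = 17.45 mg/L.
(b) As CaCO₃: 17.45 mg/L × 852,000 L = 14,870 g; ÷ 50 g/eq ÷ 1 = 297.3 mol NaHCO₃.
(b) Mass: 297.3 × 84 = 24,980 g.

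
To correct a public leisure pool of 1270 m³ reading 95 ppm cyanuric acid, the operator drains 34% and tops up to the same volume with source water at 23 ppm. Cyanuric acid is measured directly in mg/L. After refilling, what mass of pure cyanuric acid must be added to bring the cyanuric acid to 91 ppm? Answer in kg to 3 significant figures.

26.0 kg

Volume: 1270 m³ = 1,270,000 L.
After draining 34% and refilling: 95 × 0.66 + 23 × 0.34 = 70.52 ppm.
Deficit to target: 91 − 70.52 = 20.48 mg/L.
Mass: 20.48 mg/L × 1,270,000 L = 26,010 g cyanuric acid.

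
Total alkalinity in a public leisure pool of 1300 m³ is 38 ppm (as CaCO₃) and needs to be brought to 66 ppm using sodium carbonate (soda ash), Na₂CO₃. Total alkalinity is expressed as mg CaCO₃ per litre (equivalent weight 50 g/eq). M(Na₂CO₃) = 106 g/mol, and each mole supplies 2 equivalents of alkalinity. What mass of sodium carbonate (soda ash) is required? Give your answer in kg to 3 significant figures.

38.6 kg

Volume: 1300 m³ = 1,300,000 L.
Alkalinity to add: (66 − 38) = 28 mg/L as CaCO₃ × 1,300,000 L = 36,400 g as CaCO₃.
Equivalents: 36,400 g ÷ 50 g/eq = 728 eq.
Each mole of Na₂CO₃ supplies 2 eq, so 728 / 2 = 364 mol.
Mass: 364 mol × 106 g/mol = 38,580 g.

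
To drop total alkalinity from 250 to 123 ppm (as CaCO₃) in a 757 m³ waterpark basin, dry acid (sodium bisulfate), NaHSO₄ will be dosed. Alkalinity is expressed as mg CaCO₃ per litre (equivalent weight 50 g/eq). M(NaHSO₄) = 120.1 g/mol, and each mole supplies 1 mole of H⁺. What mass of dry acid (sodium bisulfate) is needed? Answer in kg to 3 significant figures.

231 kg

Volume: 757 m³ = 757,000 L.
Alkalinity to neutralize: (250 − 123) = 127 mg/L as CaCO₃ × 757,000 L = 96,140 g as CaCO₃.
Equivalents of H⁺ required: 96,140 ÷ 50 g/eq = 1923 eq = 1923 mol NaHSO₄.
Mass of NaHSO₄: 1923 × 120.1 = 230,900 g.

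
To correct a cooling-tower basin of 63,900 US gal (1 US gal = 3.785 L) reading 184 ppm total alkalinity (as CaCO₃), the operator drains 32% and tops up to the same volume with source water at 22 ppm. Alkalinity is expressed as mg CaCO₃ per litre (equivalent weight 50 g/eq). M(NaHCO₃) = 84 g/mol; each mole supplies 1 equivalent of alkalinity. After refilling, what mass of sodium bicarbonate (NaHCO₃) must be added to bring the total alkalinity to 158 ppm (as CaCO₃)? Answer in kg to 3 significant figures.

10.5 kg

Volume: 63,900 US gal × 3.785 L/gal = 241,862 L.
After draining 32% and refilling: 184 × 0.68 + 22 × 0.32 = 132.16 ppm.
Deficit to target: 158 − 132.16 = 25.84 mg/L.
As CaCO₃: 25.84 mg/L × 241,862 L = 6250 g; ÷ 50 g/eq ÷ 1 = 125 mol NaHCO₃.
Mass: 125 × 84 = 10,500 g.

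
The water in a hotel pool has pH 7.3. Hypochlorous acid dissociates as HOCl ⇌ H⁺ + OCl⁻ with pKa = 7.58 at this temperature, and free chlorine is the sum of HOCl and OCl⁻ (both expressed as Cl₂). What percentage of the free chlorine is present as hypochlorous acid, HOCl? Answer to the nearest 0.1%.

[OCl⁻]/[HOCl] = 10^(pH − pKa) = 10^(7.3 − 7.58) = 10^-0.28 = 0.5248.
Fraction as HOCl = 1 / (1 + 0.5248) = 0.6558.

65.6%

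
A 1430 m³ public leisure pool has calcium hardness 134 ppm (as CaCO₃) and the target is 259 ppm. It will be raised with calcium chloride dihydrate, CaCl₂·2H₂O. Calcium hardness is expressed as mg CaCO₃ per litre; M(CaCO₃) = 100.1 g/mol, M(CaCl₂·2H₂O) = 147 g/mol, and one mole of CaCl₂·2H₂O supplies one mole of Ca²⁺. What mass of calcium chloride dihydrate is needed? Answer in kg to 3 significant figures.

262 kg

Volume: 1430 m³ = 1,430,000 L.
Hardness to add: (259 − 134) = 125 mg/L as CaCO₃ × 1,430,000 L = 178,800 g as CaCO₃.
Moles of Ca²⁺ (1 mol Ca²⁺ ≡ 1 mol CaCO₃): 178,800 / 100.1 g/mol = 1786 mol.
Mass of CaCl₂·2H₂O: 1786 × 147 = 262,500 g.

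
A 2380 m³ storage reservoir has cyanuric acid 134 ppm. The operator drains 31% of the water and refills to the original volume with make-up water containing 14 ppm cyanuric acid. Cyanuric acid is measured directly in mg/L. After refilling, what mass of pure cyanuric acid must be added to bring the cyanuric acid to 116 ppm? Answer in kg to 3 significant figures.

45.7 kg

Volume: 2380 m³ = 2,380,000 L.
After draining 31% and refilling: 134 × 0.69 + 14 × 0.31 = 96.8 ppm.
Deficit to target: 116 − 96.8 = 19.2 mg/L.
Mass: 19.2 mg/L × 2,380,000 L = 45,700 g cyanuric acid.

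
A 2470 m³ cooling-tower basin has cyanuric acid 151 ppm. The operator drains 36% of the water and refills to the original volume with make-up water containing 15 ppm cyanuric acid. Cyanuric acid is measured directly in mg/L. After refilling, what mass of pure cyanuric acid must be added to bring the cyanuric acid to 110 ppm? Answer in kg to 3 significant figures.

19.7 kg

Volume: 2470 m³ = 2,470,000 L.
After draining 36% and refilling: 151 × 0.64 + 15 × 0.36 = 102.04 ppm.
Deficit to target: 110 − 102.04 = 7.96 mg/L.
Mass: 7.96 mg/L × 2,470,000 L = 19,660 g cyanuric acid.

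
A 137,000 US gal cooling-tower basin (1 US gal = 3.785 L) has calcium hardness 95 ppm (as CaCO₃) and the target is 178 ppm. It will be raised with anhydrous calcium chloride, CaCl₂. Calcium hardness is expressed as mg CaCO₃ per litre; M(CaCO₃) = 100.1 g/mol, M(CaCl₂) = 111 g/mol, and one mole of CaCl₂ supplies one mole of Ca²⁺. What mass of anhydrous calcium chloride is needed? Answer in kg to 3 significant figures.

47.7 kg

Volume: 137,000 US gal × 3.785 L/gal = 518,545 L.
Hardness to add: (178 − 95) = 83 mg/L as CaCO₃ × 518,545 L = 43,040 g as CaCO₃.
Moles of Ca²⁺ (1 mol Ca²⁺ ≡ 1 mol CaCO₃): 43,040 / 100.1 g/mol = 430 mol.
Mass of CaCl₂: 430 × 111 = 47,730 g.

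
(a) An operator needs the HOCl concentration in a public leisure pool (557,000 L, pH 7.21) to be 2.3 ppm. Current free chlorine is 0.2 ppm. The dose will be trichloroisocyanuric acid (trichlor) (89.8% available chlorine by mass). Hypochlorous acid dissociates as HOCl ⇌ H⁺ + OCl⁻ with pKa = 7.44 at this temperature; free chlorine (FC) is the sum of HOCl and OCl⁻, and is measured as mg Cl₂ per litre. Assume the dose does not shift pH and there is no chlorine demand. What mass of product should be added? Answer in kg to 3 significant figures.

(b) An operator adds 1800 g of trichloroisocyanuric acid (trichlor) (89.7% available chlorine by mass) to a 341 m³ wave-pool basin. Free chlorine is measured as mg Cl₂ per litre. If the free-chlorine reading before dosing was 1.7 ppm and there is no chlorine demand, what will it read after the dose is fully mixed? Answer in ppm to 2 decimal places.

(a) [OCl⁻]/[HOCl] = 10^(pH − pKa) = 10^(7.21 − 7.44) = 0.5888; fraction as HOCl = 1/(1 + 0.5888) = 0.6294.
(a) Free chlorine required for 2.3 ppm HOCl: 2.3 / 0.6294 = 3.654 ppm.
(a) FC to add: 3.654 − 0.2 = 3.454 mg/L as Cl₂.
(a) Cl₂ equivalent: 3.454 mg/L × 557,000 L = 1924 g.
(a) Product at 89.8% available Cl: 1924 / 0.898 = 2143 g.

(b) Volume: 341 m³ = 341,000 L.
(b) Available chlorine delivered: 1800 g × 0.897 = 1615 g as Cl₂.
(b) Concentration rise: 1615 g / 341,000 L = 4.735 mg/L = 4.73 ppm.
(b) Final FC: 1.7 + 4.73 = 6.43 ppm.

(a) 2.14 kg; (b) 6.43 ppm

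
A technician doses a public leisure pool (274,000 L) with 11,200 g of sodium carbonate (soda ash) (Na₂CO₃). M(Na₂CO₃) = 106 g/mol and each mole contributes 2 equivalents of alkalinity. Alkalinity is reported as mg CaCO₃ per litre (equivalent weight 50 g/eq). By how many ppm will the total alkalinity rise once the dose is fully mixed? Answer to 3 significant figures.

38.6 ppm

Moles of Na₂CO₃: 11,200 g ÷ 106 g/mol = 105.7 mol → 211.3 eq of alkalinity.
As CaCO₃: 211.3 eq × 50 g/eq = 10,570 g.
Rise: 10,570 g / 274,000 L × 1000 = 38.56 mg/L.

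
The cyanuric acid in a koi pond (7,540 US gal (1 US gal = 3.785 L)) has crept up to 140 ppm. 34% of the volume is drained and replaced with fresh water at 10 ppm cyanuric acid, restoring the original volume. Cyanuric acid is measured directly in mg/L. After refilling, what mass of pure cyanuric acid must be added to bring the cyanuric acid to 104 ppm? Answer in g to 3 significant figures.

Volume: 7,540 US gal × 3.785 L/gal = 28,539 L.
After draining 34% and refilling: 140 × 0.66 + 10 × 0.34 = 95.8 ppm.
Deficit to target: 104 − 95.8 = 8.2 mg/L.
Mass: 8.2 mg/L × 28,539 L = 234 g cyanuric acid.

234 g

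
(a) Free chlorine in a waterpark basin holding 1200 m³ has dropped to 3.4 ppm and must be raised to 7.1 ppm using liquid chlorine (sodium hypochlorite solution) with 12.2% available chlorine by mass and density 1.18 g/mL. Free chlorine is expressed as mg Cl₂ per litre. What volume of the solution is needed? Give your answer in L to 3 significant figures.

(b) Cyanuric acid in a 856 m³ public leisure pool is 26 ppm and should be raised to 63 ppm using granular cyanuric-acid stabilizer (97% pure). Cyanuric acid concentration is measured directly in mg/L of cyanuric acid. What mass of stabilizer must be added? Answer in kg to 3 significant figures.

(a) 30.8 L; (b) 32.7 kg

(a) Volume: 1200 m³ = 1,200,000 L.
(a) Chlorine deficit: 7.1 − 3.4 = 3.7 ppm = 3.7 mg/L as Cl₂.
(a) Cl₂ equivalent needed: 3.7 mg/L × 1,200,000 L = 4,440,000 mg = 4440 g.
(a) Product at 12.2% available chlorine: 4440 / 0.122 = 36,390 g.
(a) Volume at density 1.18 g/mL: 36,390 g ÷ 1.18 g/mL = 30,840 mL.

(b) Volume: 856 m³ = 856,000 L.
(b) CYA to add: (63 − 26) = 37 mg/L × 856,000 L = 31,670 g cyanuric acid.
(b) At 97% purity: 31,670 / 0.97 = 32,650 g product.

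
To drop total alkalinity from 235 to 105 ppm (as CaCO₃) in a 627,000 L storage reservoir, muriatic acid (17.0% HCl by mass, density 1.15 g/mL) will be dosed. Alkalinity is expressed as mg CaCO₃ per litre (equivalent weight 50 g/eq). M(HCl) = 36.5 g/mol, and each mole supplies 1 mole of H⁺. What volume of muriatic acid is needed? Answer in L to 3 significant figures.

304 L

Alkalinity to neutralize: (235 − 105) = 130 mg/L as CaCO₃ × 627,000 L = 81,510 g as CaCO₃.
Equivalents of H⁺ required: 81,510 ÷ 50 g/eq = 1630 eq = 1630 mol HCl.
Mass of HCl: 1630 × 36.5 = 59,500 g.
Mass of 17.0% solution: 59,500 / 0.17 = 350,000 g.
Volume: 350,000 g ÷ 1.15 g/mL = 304,400 mL.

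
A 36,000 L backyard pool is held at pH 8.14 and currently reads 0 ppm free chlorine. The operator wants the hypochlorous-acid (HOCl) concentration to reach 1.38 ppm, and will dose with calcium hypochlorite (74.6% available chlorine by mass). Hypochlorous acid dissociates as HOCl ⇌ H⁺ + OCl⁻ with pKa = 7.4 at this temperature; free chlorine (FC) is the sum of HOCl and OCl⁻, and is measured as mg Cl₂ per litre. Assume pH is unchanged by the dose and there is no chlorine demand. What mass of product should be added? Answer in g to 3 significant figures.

[OCl⁻]/[HOCl] = 10^(pH − pKa) = 10^(8.14 − 7.4) = 5.495; fraction as HOCl = 1/(1 + 5.495) = 0.154.
Free chlorine required for 1.38 ppm HOCl: 1.38 / 0.154 = 8.964 ppm.
FC to add: 8.964 − 0 = 8.964 mg/L as Cl₂.
Cl₂ equivalent: 8.964 mg/L × 36,000 L = 322.7 g.
Product at 74.6% available Cl: 322.7 / 0.746 = 432.6 g.

433 g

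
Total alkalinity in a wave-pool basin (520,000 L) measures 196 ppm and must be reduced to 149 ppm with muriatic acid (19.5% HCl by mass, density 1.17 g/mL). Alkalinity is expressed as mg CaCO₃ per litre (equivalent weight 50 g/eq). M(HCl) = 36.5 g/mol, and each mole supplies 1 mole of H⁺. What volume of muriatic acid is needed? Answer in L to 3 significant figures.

Alkalinity to neutralize: (196 − 149) = 47 mg/L as CaCO₃ × 520,000 L = 24,440 g as CaCO₃.
Equivalents of H⁺ required: 24,440 ÷ 50 g/eq = 488.8 eq = 488.8 mol HCl.
Mass of HCl: 488.8 × 36.5 = 17,840 g.
Mass of 19.5% solution: 17,840 / 0.195 = 91,490 g.
Volume: 91,490 g ÷ 1.17 g/mL = 78,200 mL.

78.2 L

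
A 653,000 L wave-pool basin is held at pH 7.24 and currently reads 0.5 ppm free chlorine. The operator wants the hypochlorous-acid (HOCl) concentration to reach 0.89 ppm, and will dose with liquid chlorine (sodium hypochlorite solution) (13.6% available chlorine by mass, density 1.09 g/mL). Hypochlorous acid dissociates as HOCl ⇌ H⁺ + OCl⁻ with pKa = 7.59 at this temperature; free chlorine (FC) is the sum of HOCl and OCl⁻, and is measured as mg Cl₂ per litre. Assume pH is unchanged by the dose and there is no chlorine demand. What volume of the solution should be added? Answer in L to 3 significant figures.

3.47 L

[OCl⁻]/[HOCl] = 10^(pH − pKa) = 10^(7.24 − 7.59) = 0.4467; fraction as HOCl = 1/(1 + 0.4467) = 0.6912.
Free chlorine required for 0.89 ppm HOCl: 0.89 / 0.6912 = 1.288 ppm.
FC to add: 1.288 − 0.5 = 0.7875 mg/L as Cl₂.
Cl₂ equivalent: 0.7875 mg/L × 653,000 L = 514.3 g.
Product at 13.6% available Cl: 514.3 / 0.136 = 3781 g.
Volume: 3781 g ÷ 1.09 g/mL = 3469 mL.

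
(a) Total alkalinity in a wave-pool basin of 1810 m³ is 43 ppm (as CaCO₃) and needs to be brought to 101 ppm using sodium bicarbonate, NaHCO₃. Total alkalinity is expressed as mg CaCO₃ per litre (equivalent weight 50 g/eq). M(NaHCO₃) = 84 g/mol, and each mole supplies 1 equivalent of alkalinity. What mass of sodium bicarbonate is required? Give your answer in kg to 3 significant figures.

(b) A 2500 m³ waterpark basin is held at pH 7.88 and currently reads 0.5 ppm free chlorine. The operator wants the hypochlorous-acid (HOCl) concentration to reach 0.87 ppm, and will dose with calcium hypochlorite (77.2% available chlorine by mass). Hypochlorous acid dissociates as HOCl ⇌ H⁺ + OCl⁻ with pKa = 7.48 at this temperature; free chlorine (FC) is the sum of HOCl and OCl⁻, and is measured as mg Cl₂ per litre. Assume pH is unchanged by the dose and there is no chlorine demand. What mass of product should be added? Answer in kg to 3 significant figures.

(a) 176 kg; (b) 8.28 kg

(a) Volume: 1810 m³ = 1,810,000 L.
(a) Alkalinity to add: (101 − 43) = 58 mg/L as CaCO₃ × 1,810,000 L = 105,000 g as CaCO₃.
(a) Equivalents: 105,000 g ÷ 50 g/eq = 2100 eq.
(a) NaHCO₃ supplies 1 eq per mole → 2100 mol.
(a) Mass: 2100 mol × 84 g/mol = 176,400 g.

(b) Volume: 2500 m³ = 2,500,000 L.
(b) [OCl⁻]/[HOCl] = 10^(pH − pKa) = 10^(7.88 − 7.48) = 2.512; fraction as HOCl = 1/(1 + 2.512) = 0.2847.
(b) Free chlorine required for 0.87 ppm HOCl: 0.87 / 0.2847 = 3.055 ppm.
(b) FC to add: 3.055 − 0.5 = 2.555 mg/L as Cl₂.
(b) Cl₂ equivalent: 2.555 mg/L × 2,500,000 L = 6388 g.
(b) Product at 77.2% available Cl: 6388 / 0.772 = 8275 g.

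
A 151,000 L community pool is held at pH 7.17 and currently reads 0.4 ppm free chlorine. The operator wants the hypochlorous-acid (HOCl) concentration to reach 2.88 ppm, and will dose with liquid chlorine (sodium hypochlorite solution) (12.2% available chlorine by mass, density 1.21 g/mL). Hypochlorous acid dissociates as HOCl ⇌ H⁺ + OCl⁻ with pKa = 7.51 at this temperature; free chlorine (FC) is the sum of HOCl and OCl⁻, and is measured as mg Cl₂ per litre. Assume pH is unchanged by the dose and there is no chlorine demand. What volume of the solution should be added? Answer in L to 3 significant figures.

3.88 L

[OCl⁻]/[HOCl] = 10^(pH − pKa) = 10^(7.17 − 7.51) = 0.4571; fraction as HOCl = 1/(1 + 0.4571) = 0.6863.
Free chlorine required for 2.88 ppm HOCl: 2.88 / 0.6863 = 4.196 ppm.
FC to add: 4.196 − 0.4 = 3.796 mg/L as Cl₂.
Cl₂ equivalent: 3.796 mg/L × 151,000 L = 573.3 g.
Product at 12.2% available Cl: 573.3 / 0.122 = 4699 g.
Volume: 4699 g ÷ 1.21 g/mL = 3883 mL.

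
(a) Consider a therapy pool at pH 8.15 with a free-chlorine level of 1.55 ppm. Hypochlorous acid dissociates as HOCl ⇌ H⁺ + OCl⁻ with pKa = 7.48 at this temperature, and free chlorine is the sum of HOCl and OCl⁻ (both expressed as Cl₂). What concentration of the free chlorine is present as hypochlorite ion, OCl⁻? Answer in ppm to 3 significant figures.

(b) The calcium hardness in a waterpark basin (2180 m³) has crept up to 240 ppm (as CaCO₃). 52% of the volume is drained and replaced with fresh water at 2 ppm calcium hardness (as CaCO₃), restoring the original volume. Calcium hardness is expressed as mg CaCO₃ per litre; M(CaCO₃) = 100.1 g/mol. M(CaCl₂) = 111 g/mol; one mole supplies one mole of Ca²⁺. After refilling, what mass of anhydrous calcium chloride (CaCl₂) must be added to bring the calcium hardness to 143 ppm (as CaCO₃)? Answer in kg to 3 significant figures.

(a) [OCl⁻]/[HOCl] = 10^(pH − pKa) = 10^(8.15 − 7.48) = 10^0.67 = 4.677.
(a) Fraction as HOCl = 1 / (1 + 4.677) = 0.1761.
(a) OCl⁻ = (1 − 0.1761) × 1.55 ppm = 1.277 ppm.

(b) Volume: 2180 m³ = 2,180,000 L.
(b) After draining 52% and refilling: 240 × 0.48 + 2 × 0.52 = 116.24 ppm.
(b) Deficit to target: 143 − 116.24 = 26.76 mg/L.
(b) As CaCO₃: 26.76 mg/L × 2,180,000 L = 58,340 g; ÷ 100.1 = 582.8 mol Ca²⁺.
(b) Mass: 582.8 × 111 = 64,690 g.

(a) 1.28 ppm; (b) 64.7 kg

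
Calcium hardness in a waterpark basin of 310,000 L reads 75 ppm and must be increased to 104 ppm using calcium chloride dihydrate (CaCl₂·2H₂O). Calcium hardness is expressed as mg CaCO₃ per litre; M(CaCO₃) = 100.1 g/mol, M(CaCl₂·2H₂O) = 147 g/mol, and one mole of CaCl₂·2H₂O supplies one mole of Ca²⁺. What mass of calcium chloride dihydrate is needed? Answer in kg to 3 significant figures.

Hardness to add: (104 − 75) = 29 mg/L as CaCO₃ × 310,000 L = 8990 g as CaCO₃.
Moles of Ca²⁺ (1 mol Ca²⁺ ≡ 1 mol CaCO₃): 8990 / 100.1 g/mol = 89.81 mol.
Mass of CaCl₂·2H₂O: 89.81 × 147 = 13,200 g.

13.2 kg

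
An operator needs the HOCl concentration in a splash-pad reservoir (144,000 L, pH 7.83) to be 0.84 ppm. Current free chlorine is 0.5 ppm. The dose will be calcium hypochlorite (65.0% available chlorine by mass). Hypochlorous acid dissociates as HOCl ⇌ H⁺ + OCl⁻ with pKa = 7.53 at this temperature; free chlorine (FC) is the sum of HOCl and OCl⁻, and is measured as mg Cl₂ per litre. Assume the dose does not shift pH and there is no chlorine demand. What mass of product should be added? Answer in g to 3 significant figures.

447 g

[OCl⁻]/[HOCl] = 10^(pH − pKa) = 10^(7.83 − 7.53) = 1.995; fraction as HOCl = 1/(1 + 1.995) = 0.3339.
Free chlorine required for 0.84 ppm HOCl: 0.84 / 0.3339 = 2.516 ppm.
FC to add: 2.516 − 0.5 = 2.016 mg/L as Cl₂.
Cl₂ equivalent: 2.016 mg/L × 144,000 L = 290.3 g.
Product at 65.0% available Cl: 290.3 / 0.65 = 446.6 g.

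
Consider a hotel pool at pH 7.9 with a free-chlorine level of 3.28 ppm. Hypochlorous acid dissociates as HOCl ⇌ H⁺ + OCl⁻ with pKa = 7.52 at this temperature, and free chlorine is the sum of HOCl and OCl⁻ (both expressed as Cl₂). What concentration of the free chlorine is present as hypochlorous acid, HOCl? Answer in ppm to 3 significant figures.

0.965 ppm

[OCl⁻]/[HOCl] = 10^(pH − pKa) = 10^(7.9 − 7.52) = 10^0.38 = 2.399.
Fraction as HOCl = 1 / (1 + 2.399) = 0.2942.
HOCl = 0.2942 × 3.28 ppm = 0.965 ppm.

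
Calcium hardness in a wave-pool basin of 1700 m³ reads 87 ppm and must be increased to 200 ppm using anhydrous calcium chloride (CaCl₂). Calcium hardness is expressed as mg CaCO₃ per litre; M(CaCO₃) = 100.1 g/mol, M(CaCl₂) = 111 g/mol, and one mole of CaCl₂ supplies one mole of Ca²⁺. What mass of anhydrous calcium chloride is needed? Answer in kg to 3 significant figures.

Volume: 1700 m³ = 1,700,000 L.
Hardness to add: (200 − 87) = 113 mg/L as CaCO₃ × 1,700,000 L = 192,100 g as CaCO₃.
Moles of Ca²⁺ (1 mol Ca²⁺ ≡ 1 mol CaCO₃): 192,100 / 100.1 g/mol = 1919 mol.
Mass of CaCl₂: 1919 × 111 = 213,000 g.

213 kg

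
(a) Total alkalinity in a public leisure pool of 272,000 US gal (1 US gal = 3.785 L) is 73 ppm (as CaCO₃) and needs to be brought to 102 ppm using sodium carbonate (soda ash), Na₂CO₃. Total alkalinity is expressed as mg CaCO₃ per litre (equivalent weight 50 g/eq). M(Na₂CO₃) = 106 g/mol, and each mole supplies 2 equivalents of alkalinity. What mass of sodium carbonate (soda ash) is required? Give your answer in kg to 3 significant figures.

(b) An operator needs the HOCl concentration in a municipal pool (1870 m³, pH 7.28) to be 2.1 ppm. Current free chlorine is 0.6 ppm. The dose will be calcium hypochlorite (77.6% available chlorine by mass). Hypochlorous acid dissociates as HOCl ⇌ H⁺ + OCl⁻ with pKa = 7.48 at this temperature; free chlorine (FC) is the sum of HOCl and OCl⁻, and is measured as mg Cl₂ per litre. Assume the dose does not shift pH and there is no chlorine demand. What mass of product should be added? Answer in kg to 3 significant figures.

(a) Volume: 272,000 US gal × 3.785 L/gal = 1,029,520 L.
(a) Alkalinity to add: (102 − 73) = 29 mg/L as CaCO₃ × 1,029,520 L = 29,860 g as CaCO₃.
(a) Equivalents: 29,860 g ÷ 50 g/eq = 597.1 eq.
(a) Each mole of Na₂CO₃ supplies 2 eq, so 597.1 / 2 = 298.6 mol.
(a) Mass: 298.6 mol × 106 g/mol = 31,650 g.

(b) Volume: 1870 m³ = 1,870,000 L.
(b) [OCl⁻]/[HOCl] = 10^(pH − pKa) = 10^(7.28 − 7.48) = 0.631; fraction as HOCl = 1/(1 + 0.631) = 0.6131.
(b) Free chlorine required for 2.1 ppm HOCl: 2.1 / 0.6131 = 3.425 ppm.
(b) FC to add: 3.425 − 0.6 = 2.825 mg/L as Cl₂.
(b) Cl₂ equivalent: 2.825 mg/L × 1,870,000 L = 5283 g.
(b) Product at 77.6% available Cl: 5283 / 0.776 = 6808 g.

(a) 31.6 kg; (b) 6.81 kg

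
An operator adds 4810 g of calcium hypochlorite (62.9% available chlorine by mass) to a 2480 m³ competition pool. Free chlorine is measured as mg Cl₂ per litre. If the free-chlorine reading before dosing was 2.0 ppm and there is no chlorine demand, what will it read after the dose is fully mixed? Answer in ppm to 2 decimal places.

3.22 ppm

Volume: 2480 m³ = 2,480,000 L.
Available chlorine delivered: 4810 g × 0.629 = 3025 g as Cl₂.
Concentration rise: 3025 g / 2,480,000 L = 1.22 mg/L = 1.22 ppm.
Final FC: 2.0 + 1.22 = 3.22 ppm.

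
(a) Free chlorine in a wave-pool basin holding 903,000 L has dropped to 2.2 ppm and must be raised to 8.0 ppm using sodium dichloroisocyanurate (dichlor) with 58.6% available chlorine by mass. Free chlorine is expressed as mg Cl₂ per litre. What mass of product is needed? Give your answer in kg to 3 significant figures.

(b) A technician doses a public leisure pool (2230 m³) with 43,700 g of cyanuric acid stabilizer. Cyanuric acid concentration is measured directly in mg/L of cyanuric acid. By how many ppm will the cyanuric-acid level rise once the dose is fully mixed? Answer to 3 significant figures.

(a) Chlorine deficit: 8.0 − 2.2 = 5.8 ppm = 5.8 mg/L as Cl₂.
(a) Cl₂ equivalent needed: 5.8 mg/L × 903,000 L = 5,237,000 mg = 5237 g.
(a) Product at 58.6% available chlorine: 5237 / 0.586 = 8938 g.

(b) Volume: 2230 m³ = 2,230,000 L.
(b) Rise: 43,700 g / 2,230,000 L × 1000 = 19.6 mg/L.

(a) 8.94 kg; (b) 19.6 ppm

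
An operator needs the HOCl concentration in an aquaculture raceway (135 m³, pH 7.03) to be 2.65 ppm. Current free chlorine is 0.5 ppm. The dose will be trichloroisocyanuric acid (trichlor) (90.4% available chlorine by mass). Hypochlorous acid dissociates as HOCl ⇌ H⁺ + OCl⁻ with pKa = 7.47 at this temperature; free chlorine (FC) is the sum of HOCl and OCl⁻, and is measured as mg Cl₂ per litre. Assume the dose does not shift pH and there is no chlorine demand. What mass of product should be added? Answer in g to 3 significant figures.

465 g

Volume: 135 m³ = 135,000 L.
[OCl⁻]/[HOCl] = 10^(pH − pKa) = 10^(7.03 − 7.47) = 0.3631; fraction as HOCl = 1/(1 + 0.3631) = 0.7336.
Free chlorine required for 2.65 ppm HOCl: 2.65 / 0.7336 = 3.612 ppm.
FC to add: 3.612 − 0.5 = 3.112 mg/L as Cl₂.
Cl₂ equivalent: 3.112 mg/L × 135,000 L = 420.1 g.
Product at 90.4% available Cl: 420.1 / 0.904 = 464.8 g.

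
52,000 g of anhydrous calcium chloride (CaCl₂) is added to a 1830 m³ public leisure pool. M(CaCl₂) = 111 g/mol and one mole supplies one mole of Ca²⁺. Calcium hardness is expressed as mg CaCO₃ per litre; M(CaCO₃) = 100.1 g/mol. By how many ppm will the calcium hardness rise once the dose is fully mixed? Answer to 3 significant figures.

Volume: 1830 m³ = 1,830,000 L.
Moles of Ca²⁺: 52,000 g ÷ 111 g/mol = 468.5 mol.
As CaCO₃: 468.5 mol × 100.1 g/mol = 46,890 g.
Rise: 46,890 g / 1,830,000 L × 1000 = 25.62 mg/L.

25.6 ppm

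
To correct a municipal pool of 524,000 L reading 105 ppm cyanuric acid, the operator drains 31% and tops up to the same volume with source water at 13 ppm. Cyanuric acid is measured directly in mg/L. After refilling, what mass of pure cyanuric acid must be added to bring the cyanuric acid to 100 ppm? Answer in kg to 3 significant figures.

12.3 kg

After draining 31% and refilling: 105 × 0.69 + 13 × 0.31 = 76.48 ppm.
Deficit to target: 100 − 76.48 = 23.52 mg/L.
Mass: 23.52 mg/L × 524,000 L = 12,320 g cyanuric acid.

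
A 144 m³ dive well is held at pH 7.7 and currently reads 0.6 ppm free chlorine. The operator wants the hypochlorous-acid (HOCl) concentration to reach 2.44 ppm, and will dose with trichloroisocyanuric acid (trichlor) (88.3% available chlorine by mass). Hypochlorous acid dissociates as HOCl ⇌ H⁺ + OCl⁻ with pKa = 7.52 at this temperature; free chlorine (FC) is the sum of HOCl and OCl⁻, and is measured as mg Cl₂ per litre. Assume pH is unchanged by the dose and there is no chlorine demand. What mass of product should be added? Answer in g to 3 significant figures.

Volume: 144 m³ = 144,000 L.
[OCl⁻]/[HOCl] = 10^(pH − pKa) = 10^(7.7 − 7.52) = 1.514; fraction as HOCl = 1/(1 + 1.514) = 0.3978.
Free chlorine required for 2.44 ppm HOCl: 2.44 / 0.3978 = 6.133 ppm.
FC to add: 6.133 − 0.6 = 5.533 mg/L as Cl₂.
Cl₂ equivalent: 5.533 mg/L × 144,000 L = 796.8 g.
Product at 88.3% available Cl: 796.8 / 0.883 = 902.3 g.

902 g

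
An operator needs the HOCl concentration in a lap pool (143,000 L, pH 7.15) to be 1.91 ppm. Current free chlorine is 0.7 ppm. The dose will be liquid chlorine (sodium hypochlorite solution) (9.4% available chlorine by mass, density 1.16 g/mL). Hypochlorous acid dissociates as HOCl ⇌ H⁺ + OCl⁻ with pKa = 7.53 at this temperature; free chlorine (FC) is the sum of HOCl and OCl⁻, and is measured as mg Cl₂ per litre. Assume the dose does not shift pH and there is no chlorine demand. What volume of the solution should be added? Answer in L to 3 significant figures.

2.63 L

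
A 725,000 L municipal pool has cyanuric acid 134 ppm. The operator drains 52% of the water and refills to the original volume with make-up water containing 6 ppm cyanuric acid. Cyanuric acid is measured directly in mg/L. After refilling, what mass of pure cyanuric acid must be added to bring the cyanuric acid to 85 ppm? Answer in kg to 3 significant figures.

After draining 52% and refilling: 134 × 0.48 + 6 × 0.52 = 67.44 ppm.
Deficit to target: 85 − 67.44 = 17.56 mg/L.
Mass: 17.56 mg/L × 725,000 L = 12,730 g cyanuric acid.

12.7 kg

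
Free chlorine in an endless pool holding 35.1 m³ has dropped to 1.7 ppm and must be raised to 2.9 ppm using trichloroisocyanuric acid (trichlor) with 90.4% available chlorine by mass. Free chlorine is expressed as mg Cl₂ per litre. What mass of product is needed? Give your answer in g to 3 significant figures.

46.6 g

Volume: 35.1 m³ = 35,100 L.
Chlorine deficit: 2.9 − 1.7 = 1.2 ppm = 1.2 mg/L as Cl₂.
Cl₂ equivalent needed: 1.2 mg/L × 35,100 L = 42,120 mg = 42.12 g.
Product at 90.4% available chlorine: 42.12 / 0.904 = 46.59 g.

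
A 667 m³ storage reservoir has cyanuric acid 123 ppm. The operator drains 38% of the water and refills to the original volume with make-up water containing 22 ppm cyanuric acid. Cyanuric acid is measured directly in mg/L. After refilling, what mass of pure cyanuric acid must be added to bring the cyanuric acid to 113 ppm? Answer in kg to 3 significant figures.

18.9 kg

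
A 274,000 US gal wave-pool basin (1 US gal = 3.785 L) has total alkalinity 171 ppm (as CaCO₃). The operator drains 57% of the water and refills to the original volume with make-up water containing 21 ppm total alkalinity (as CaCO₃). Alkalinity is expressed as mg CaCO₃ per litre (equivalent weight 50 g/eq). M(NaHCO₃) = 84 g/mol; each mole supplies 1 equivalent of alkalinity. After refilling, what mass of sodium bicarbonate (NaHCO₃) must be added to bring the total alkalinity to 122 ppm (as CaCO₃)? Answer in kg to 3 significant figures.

Volume: 274,000 US gal × 3.785 L/gal = 1,037,090 L.
After draining 57% and refilling: 171 × 0.43 + 21 × 0.57 = 85.5 ppm.
Deficit to target: 122 − 85.5 = 36.5 mg/L.
As CaCO₃: 36.5 mg/L × 1,037,090 L = 37,850 g; ÷ 50 g/eq ÷ 1 = 757.1 mol NaHCO₃.
Mass: 757.1 × 84 = 63,590 g.

63.6 kg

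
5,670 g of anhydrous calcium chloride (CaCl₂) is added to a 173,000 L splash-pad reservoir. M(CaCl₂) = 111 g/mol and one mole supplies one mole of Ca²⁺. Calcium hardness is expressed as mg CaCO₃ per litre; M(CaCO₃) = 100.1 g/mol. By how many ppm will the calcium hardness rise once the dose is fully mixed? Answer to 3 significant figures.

Moles of Ca²⁺: 5,670 g ÷ 111 g/mol = 51.08 mol.
As CaCO₃: 51.08 mol × 100.1 g/mol = 5113 g.
Rise: 5113 g / 173,000 L × 1000 = 29.56 mg/L.

29.6 ppm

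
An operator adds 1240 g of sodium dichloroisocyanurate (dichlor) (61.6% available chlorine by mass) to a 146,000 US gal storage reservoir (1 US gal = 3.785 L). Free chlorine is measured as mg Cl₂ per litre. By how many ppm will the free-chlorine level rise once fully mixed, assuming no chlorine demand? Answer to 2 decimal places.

1.38 ppm

Volume: 146,000 US gal × 3.785 L/gal = 552,610 L.
Available chlorine delivered: 1240 g × 0.616 = 763.8 g as Cl₂.
Concentration rise: 763.8 g / 552,610 L = 1.382 mg/L = 1.38 ppm.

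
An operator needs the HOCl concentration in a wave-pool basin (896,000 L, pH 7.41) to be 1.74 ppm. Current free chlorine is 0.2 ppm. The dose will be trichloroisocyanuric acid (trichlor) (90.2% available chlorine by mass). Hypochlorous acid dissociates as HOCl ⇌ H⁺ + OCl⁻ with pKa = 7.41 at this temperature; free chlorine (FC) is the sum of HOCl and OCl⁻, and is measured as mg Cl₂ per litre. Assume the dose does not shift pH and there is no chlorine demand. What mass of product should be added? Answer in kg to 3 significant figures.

3.26 kg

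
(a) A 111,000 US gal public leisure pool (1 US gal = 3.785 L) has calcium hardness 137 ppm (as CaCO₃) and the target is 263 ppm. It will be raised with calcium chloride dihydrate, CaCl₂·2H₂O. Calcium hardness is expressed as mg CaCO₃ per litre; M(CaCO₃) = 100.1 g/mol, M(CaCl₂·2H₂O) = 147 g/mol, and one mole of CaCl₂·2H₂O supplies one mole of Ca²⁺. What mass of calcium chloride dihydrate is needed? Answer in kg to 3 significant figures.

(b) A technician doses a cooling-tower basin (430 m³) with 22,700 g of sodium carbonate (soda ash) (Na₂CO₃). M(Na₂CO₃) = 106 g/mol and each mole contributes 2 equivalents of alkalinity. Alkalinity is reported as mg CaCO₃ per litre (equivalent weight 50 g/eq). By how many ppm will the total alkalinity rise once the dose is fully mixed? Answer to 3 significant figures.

(a) 77.7 kg; (b) 49.8 ppm

(a) Volume: 111,000 US gal × 3.785 L/gal = 420,135 L.
(a) Hardness to add: (263 − 137) = 126 mg/L as CaCO₃ × 420,135 L = 52,940 g as CaCO₃.
(a) Moles of Ca²⁺ (1 mol Ca²⁺ ≡ 1 mol CaCO₃): 52,940 / 100.1 g/mol = 528.8 mol.
(a) Mass of CaCl₂·2H₂O: 528.8 × 147 = 77,740 g.

(b) Volume: 430 m³ = 430,000 L.
(b) Moles of Na₂CO₃: 22,700 g ÷ 106 g/mol = 214.2 mol → 428.3 eq of alkalinity.
(b) As CaCO₃: 428.3 eq × 50 g/eq = 21,420 g.
(b) Rise: 21,420 g / 430,000 L × 1000 = 49.8 mg/L.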